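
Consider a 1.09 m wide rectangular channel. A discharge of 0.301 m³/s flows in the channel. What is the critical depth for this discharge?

y_c = 0.198 m

For a rectangular channel, critical depth y_c = (q²/g)^(1/3) where q = Q/b = 0.301/1.09 = 0.2761 m²/s.
So y_c = (0.2761²/9.81)^(1/3) = 0.198 m.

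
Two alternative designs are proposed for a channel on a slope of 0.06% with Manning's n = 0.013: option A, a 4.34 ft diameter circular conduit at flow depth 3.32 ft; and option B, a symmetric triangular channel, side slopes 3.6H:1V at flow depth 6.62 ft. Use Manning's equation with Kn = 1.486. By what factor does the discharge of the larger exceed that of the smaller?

23.5

Channel A: For a circular section of diameter D = 4.34 ft at depth y = 3.32 ft, the central angle is θ = 2 arccos(1 − 2y/D) = 4.259 rad. Then A = (D²/8)(θ − sin θ) = 12.14 ft² and P = Dθ/2 = 9.241 ft. Hydraulic radius R = A/P = 12.14/9.241 = 1.314 ft. Q_A = (1.486/0.013)·12.14·1.314^(2/3)·√0.0006 = 40.79 ft³/s.
Channel B: For a triangular section with side slope z = 3.6: A = zy² = 3.6×6.62² = 157.8 ft²; P = 2y√(1+z²) = 2×6.62×3.736 = 49.47 ft. Hydraulic radius R = A/P = 157.8/49.47 = 3.189 ft. Q_B = (1.486/0.013)·157.8·3.189^(2/3)·√0.0006 = 957.1 ft³/s.
The larger discharge is 957.1 ft³/s and the smaller is 40.79 ft³/s; the ratio is 23.5.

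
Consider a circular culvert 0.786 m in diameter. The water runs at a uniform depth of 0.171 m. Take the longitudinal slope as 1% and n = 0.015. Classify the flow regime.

supercritical

For a circular section of diameter D = 0.786 m at depth y = 0.171 m, the central angle is θ = 2 arccos(1 − 2y/D) = 1.941 rad. Then A = (D²/8)(θ − sin θ) = 0.0779 m² and P = Dθ/2 = 0.7628 m.
Hydraulic radius R = A/P = 0.0779/0.7628 = 0.1021 m.
V = (1/n) R^(2/3) √S = (1/0.015) × 0.1021^(2/3) × √0.01 = 1.457 m/s. Hydraulic depth D_h = A/T = 0.0779/0.6486 = 0.1201 m.
Froude number Fr = V/√(g·D_h) = 1.457/√(9.81×0.1201) = 1.34, which is greater than 1, so the flow is supercritical.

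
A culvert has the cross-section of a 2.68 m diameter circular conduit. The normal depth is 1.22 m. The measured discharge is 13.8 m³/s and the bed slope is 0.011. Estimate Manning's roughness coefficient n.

For a circular section of diameter D = 2.68 m at depth y = 1.22 m, the central angle is θ = 2 arccos(1 − 2y/D) = 2.962 rad. Then A = (D²/8)(θ − sin θ) = 2.499 m² and P = Dθ/2 = 3.969 m.
Hydraulic radius R = A/P = 2.499/3.969 = 0.6297 m.
Rearranging Manning's equation: n = (1/Q) A R^(2/3) S^(1/2) = (1/13.8) × 2.499 × 0.6297^(2/3) × √0.011 = 0.014.

n = 0.014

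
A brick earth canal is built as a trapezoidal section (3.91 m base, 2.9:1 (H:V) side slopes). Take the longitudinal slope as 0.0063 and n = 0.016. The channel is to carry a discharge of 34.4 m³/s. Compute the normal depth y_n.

y_n = 1.15 m

Manning's equation rearranged: A R^(2/3) = nQ / (1·√S) = 0.016 × 34.4 / (√0.0063) = 6.934.
At y = 1.43 m: A R^(2/3) = 10.81 — too large.
At y = 0.837 m: A R^(2/3) = 3.716 — too small.
At y = 1.15 m: A R^(2/3) = 6.938 — matches.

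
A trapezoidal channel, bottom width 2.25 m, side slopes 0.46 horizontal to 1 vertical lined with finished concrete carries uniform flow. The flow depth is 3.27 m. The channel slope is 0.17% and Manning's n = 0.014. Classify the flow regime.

With bottom width b = 2.25 m and side slope z = 0.46: A = (b + zy)y = (2.25 + 0.46×3.27)×3.27 = 12.28 m²; P = b + 2y√(1+z²) = 2.25 + 2×3.27×1.101 = 9.449 m.
Hydraulic radius R = A/P = 12.28/9.449 = 1.299 m.
V = (1/n) R^(2/3) √S = (1/0.014) × 1.299^(2/3) × √0.0017 = 3.507 m/s. Hydraulic depth D_h = A/T = 12.28/5.258 = 2.335 m.
Froude number Fr = V/√(g·D_h) = 3.507/√(9.81×2.335) = 0.733, which is less than 1, so the flow is subcritical.

subcritical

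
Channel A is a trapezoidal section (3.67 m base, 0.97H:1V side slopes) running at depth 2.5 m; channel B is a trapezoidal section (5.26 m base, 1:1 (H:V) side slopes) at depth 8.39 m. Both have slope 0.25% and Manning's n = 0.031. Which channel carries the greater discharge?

Channel A: With bottom width b = 3.67 m and side slope z = 0.97: A = (b + zy)y = (3.67 + 0.97×2.5)×2.5 = 15.24 m²; P = b + 2y√(1+z²) = 3.67 + 2×2.5×1.393 = 10.64 m. Hydraulic radius R = A/P = 15.24/10.64 = 1.433 m. Q_A = (1/0.031)·15.24·1.433^(2/3)·√0.0025 = 31.23 m³/s.
Channel B: With bottom width b = 5.26 m and side slope z = 1: A = (b + zy)y = (5.26 + 1×8.39)×8.39 = 114.5 m²; P = b + 2y√(1+z²) = 5.26 + 2×8.39×1.414 = 28.99 m. Hydraulic radius R = A/P = 114.5/28.99 = 3.95 m. Q_B = (1/0.031)·114.5·3.95^(2/3)·√0.0025 = 461.6 m³/s.
Q_A = 31.23 m³/s vs Q_B = 461.6 m³/s, so channel B carries more.

channel B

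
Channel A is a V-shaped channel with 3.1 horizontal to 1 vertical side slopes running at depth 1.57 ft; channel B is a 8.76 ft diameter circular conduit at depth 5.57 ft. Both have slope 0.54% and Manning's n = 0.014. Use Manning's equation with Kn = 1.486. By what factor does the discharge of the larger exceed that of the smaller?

11.8

Channel A: For a triangular section with side slope z = 3.1: A = zy² = 3.1×1.57² = 7.641 ft²; P = 2y√(1+z²) = 2×1.57×3.257 = 10.23 ft. Hydraulic radius R = A/P = 7.641/10.23 = 0.7471 ft. Q_A = (1.486/0.014)·7.641·0.7471^(2/3)·√0.0054 = 49.07 ft³/s.
Channel B: For a circular section of diameter D = 8.76 ft at depth y = 5.57 ft, the central angle is θ = 2 arccos(1 − 2y/D) = 3.692 rad. Then A = (D²/8)(θ − sin θ) = 40.43 ft² and P = Dθ/2 = 16.17 ft. Hydraulic radius R = A/P = 40.43/16.17 = 2.5 ft. Q_B = (1.486/0.014)·40.43·2.5^(2/3)·√0.0054 = 580.9 ft³/s.
The larger discharge is 580.9 ft³/s and the smaller is 49.07 ft³/s; the ratio is 11.8.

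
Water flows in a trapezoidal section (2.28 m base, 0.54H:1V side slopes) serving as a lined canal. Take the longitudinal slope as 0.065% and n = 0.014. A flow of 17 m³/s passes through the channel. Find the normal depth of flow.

y_n = 2.42 m

Manning's equation rearranged: A R^(2/3) = nQ / (1·√S) = 0.014 × 17 / (√0.00065) = 9.335.
At y = 1.79 m: A R^(2/3) = 5.479 — low.
At y = 2.42 m: A R^(2/3) = 9.337 — matches.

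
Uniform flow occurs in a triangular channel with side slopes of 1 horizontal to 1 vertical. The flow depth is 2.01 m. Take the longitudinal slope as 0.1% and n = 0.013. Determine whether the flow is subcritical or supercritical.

For a triangular section with side slope z = 1: A = zy² = 1×2.01² = 4.04 m²; P = 2y√(1+z²) = 2×2.01×1.414 = 5.685 m.
Hydraulic radius R = A/P = 4.04/5.685 = 0.7106 m.
V = (1/n) R^(2/3) √S = (1/0.013) × 0.7106^(2/3) × √0.001 = 1.937 m/s. Hydraulic depth D_h = A/T = 4.04/4.02 = 1.005 m.
Froude number Fr = V/√(g·D_h) = 1.937/√(9.81×1.005) = 0.617, which is less than 1, so the flow is subcritical.

subcritical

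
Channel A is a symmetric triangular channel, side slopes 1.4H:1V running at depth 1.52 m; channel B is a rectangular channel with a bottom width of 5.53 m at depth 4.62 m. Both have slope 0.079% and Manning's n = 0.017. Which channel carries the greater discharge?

Channel A: For a triangular section with side slope z = 1.4: A = zy² = 1.4×1.52² = 3.235 m²; P = 2y√(1+z²) = 2×1.52×1.72 = 5.23 m. Hydraulic radius R = A/P = 3.235/5.23 = 0.6184 m. Q_A = (1/0.017)·3.235·0.6184^(2/3)·√0.00079 = 3.882 m³/s.
Channel B: Flow area A = b·y = 5.53 × 4.62 = 25.55 m². Wetted perimeter P = b + 2y = 5.53 + 2×4.62 = 14.77 m. Hydraulic radius R = A/P = 25.55/14.77 = 1.73 m. Q_B = (1/0.017)·25.55·1.73^(2/3)·√0.00079 = 60.87 m³/s.
Q_A = 3.882 m³/s vs Q_B = 60.87 m³/s, so channel B carries more.

channel B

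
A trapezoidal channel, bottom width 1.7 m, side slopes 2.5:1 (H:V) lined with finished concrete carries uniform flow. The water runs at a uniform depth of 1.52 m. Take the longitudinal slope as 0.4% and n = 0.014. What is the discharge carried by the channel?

Q = 33.8 m³/s

With bottom width b = 1.7 m and side slope z = 2.5: A = (b + zy)y = (1.7 + 2.5×1.52)×1.52 = 8.36 m²; P = b + 2y√(1+z²) = 1.7 + 2×1.52×2.693 = 9.885 m.
Hydraulic radius R = A/P = 8.36/9.885 = 0.8457 m.
Manning's equation: Q = (1/n) A R^(2/3) S^(1/2) = (1/0.014) × 8.36 × 0.8457^(2/3) × 0.004^(1/2) = 33.8 m³/s.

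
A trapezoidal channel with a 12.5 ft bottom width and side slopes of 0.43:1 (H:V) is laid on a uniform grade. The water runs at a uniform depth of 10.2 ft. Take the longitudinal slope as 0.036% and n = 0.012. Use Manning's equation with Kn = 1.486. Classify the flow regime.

subcritical

With bottom width b = 12.5 ft and side slope z = 0.43: A = (b + zy)y = (12.5 + 0.43×10.2)×10.2 = 172.2 ft²; P = b + 2y√(1+z²) = 12.5 + 2×10.2×1.089 = 34.71 ft.
Hydraulic radius R = A/P = 172.2/34.71 = 4.963 ft.
V = (1.486/n) R^(2/3) √S = (1.486/0.012) × 4.963^(2/3) × √0.00036 = 6.836 ft/s. Hydraulic depth D_h = A/T = 172.2/21.27 = 8.097 ft.
Froude number Fr = V/√(g·D_h) = 6.836/√(32.2×8.097) = 0.423, which is less than 1, so the flow is subcritical.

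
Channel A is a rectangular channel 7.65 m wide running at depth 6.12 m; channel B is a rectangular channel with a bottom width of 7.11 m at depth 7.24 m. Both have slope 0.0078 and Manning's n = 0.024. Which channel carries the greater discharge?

channel B

Channel A: Flow area A = b·y = 7.65 × 6.12 = 46.82 m². Wetted perimeter P = b + 2y = 7.65 + 2×6.12 = 19.89 m. Hydraulic radius R = A/P = 46.82/19.89 = 2.354 m. Q_A = (1/0.024)·46.82·2.354^(2/3)·√0.0078 = 304.9 m³/s.
Channel B: Flow area A = b·y = 7.11 × 7.24 = 51.48 m². Wetted perimeter P = b + 2y = 7.11 + 2×7.24 = 21.59 m. Hydraulic radius R = A/P = 51.48/21.59 = 2.384 m. Q_B = (1/0.024)·51.48·2.384^(2/3)·√0.0078 = 338.1 m³/s.
Q_A = 304.9 m³/s vs Q_B = 338.1 m³/s, so channel B carries more.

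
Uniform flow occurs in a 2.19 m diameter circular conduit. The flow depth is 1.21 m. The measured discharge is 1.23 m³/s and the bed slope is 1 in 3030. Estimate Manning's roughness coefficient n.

For a circular section of diameter D = 2.19 m at depth y = 1.21 m, the central angle is θ = 2 arccos(1 − 2y/D) = 3.352 rad. Then A = (D²/8)(θ − sin θ) = 2.135 m² and P = Dθ/2 = 3.67 m.
Hydraulic radius R = A/P = 2.135/3.67 = 0.5816 m.
Rearranging Manning's equation: n = (1/Q) A R^(2/3) S^(1/2) = (1/1.23) × 2.135 × 0.5816^(2/3) × √0.00033 = 0.022.

n = 0.022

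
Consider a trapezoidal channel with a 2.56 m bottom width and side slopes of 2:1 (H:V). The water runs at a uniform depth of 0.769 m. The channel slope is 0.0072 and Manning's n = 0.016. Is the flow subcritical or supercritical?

With bottom width b = 2.56 m and side slope z = 2: A = (b + zy)y = (2.56 + 2×0.769)×0.769 = 3.151 m²; P = b + 2y√(1+z²) = 2.56 + 2×0.769×2.236 = 5.999 m.
Hydraulic radius R = A/P = 3.151/5.999 = 0.5253 m.
V = (1/n) R^(2/3) √S = (1/0.016) × 0.5253^(2/3) × √0.0072 = 3.453 m/s. Hydraulic depth D_h = A/T = 3.151/5.636 = 0.5591 m.
Froude number Fr = V/√(g·D_h) = 3.453/√(9.81×0.5591) = 1.47, which is greater than 1, so the flow is supercritical.

supercritical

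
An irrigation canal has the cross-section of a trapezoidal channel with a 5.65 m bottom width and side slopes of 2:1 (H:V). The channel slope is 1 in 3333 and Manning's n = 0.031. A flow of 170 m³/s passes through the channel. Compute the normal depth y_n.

y_n = 6.75 m

Manning's equation rearranged: A R^(2/3) = nQ / (1·√S) = 0.031 × 170 / (√0.0003) = 304.2.
At y = 4.6 m: A R^(2/3) = 129.3 — low.
At y = 8.42 m: A R^(2/3) = 506.4 — high.
At y = 6.75 m: A R^(2/3) = 304 — matches.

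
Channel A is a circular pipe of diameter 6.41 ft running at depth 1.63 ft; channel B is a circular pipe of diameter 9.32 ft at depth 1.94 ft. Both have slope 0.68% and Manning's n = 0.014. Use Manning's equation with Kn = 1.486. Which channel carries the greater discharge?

Channel A: For a circular section of diameter D = 6.41 ft at depth y = 1.63 ft, the central angle is θ = 2 arccos(1 − 2y/D) = 2.114 rad. Then A = (D²/8)(θ − sin θ) = 6.462 ft² and P = Dθ/2 = 6.776 ft. Hydraulic radius R = A/P = 6.462/6.776 = 0.9537 ft. Q_A = (1.486/0.014)·6.462·0.9537^(2/3)·√0.0068 = 54.8 ft³/s.
Channel B: For a circular section of diameter D = 9.32 ft at depth y = 1.94 ft, the central angle is θ = 2 arccos(1 − 2y/D) = 1.895 rad. Then A = (D²/8)(θ − sin θ) = 10.28 ft² and P = Dθ/2 = 8.831 ft. Hydraulic radius R = A/P = 10.28/8.831 = 1.165 ft. Q_B = (1.486/0.014)·10.28·1.165^(2/3)·√0.0068 = 99.64 ft³/s.
Q_A = 54.8 ft³/s vs Q_B = 99.64 ft³/s, so channel B carries more.

channel B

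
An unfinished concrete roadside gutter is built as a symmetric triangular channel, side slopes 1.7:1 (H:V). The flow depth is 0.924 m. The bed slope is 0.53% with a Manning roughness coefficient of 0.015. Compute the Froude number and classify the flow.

For a triangular section with side slope z = 1.7: A = zy² = 1.7×0.924² = 1.451 m²; P = 2y√(1+z²) = 2×0.924×1.972 = 3.645 m.
Hydraulic radius R = A/P = 1.451/3.645 = 0.3982 m.
V = (1/n) R^(2/3) √S = (1/0.015) × 0.3982^(2/3) × √0.0053 = 2.627 m/s. Hydraulic depth D_h = A/T = 1.451/3.142 = 0.462 m.
Froude number Fr = V/√(g·D_h) = 2.627/√(9.81×0.462) = 1.23, which is greater than 1, so the flow is supercritical.

supercritical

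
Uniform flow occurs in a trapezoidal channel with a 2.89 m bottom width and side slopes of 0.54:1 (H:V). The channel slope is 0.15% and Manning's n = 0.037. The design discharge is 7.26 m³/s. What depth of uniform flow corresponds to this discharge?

Manning's equation rearranged: A R^(2/3) = nQ / (1·√S) = 0.037 × 7.26 / (√0.0015) = 6.936.
Try y = 2.17 m: A R^(2/3) = 9.544 — too large.
Try y = 1.54 m: A R^(2/3) = 5.33 — too small.
Try y = 1.8 m: A R^(2/3) = 6.932 — matches.

y_n = 1.8 m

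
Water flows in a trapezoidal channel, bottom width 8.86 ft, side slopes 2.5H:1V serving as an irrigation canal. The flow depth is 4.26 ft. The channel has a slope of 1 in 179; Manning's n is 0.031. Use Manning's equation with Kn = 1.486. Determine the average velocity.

With bottom width b = 8.86 ft and side slope z = 2.5: A = (b + zy)y = (8.86 + 2.5×4.26)×4.26 = 83.11 ft²; P = b + 2y√(1+z²) = 8.86 + 2×4.26×2.693 = 31.8 ft.
Hydraulic radius R = A/P = 83.11/31.8 = 2.614 ft.
From Manning's equation, V = (1.486/n) R^(2/3) S^(1/2) = (1.486/0.031) × 2.614^(2/3) × 0.005587^(1/2) = 6.8 ft/s.

V = 6.8 ft/s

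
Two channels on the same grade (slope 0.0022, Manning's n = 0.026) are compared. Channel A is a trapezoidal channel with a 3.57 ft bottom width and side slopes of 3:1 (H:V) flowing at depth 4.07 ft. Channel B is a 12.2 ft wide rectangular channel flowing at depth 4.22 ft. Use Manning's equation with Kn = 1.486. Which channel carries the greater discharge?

channel A

Channel A: With bottom width b = 3.57 ft and side slope z = 3: A = (b + zy)y = (3.57 + 3×4.07)×4.07 = 64.22 ft²; P = b + 2y√(1+z²) = 3.57 + 2×4.07×3.162 = 29.31 ft. Hydraulic radius R = A/P = 64.22/29.31 = 2.191 ft. Q_A = (1.486/0.026)·64.22·2.191^(2/3)·√0.0022 = 290.5 ft³/s.
Channel B: Flow area A = b·y = 12.2 × 4.22 = 51.48 ft². Wetted perimeter P = b + 2y = 12.2 + 2×4.22 = 20.64 ft. Hydraulic radius R = A/P = 51.48/20.64 = 2.494 ft. Q_B = (1.486/0.026)·51.48·2.494^(2/3)·√0.0022 = 253.8 ft³/s.
Q_A = 290.5 ft³/s vs Q_B = 253.8 ft³/s, so channel A carries more.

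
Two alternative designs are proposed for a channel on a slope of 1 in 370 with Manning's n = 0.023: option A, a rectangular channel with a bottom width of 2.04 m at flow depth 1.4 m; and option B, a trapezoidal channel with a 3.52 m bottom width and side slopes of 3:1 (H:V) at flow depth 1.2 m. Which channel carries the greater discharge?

channel B

Channel A: Flow area A = b·y = 2.04 × 1.4 = 2.856 m². Wetted perimeter P = b + 2y = 2.04 + 2×1.4 = 4.84 m. Hydraulic radius R = A/P = 2.856/4.84 = 0.5901 m. Q_A = (1/0.023)·2.856·0.5901^(2/3)·√0.002703 = 4.542 m³/s.
Channel B: With bottom width b = 3.52 m and side slope z = 3: A = (b + zy)y = (3.52 + 3×1.2)×1.2 = 8.544 m²; P = b + 2y√(1+z²) = 3.52 + 2×1.2×3.162 = 11.11 m. Hydraulic radius R = A/P = 8.544/11.11 = 0.7691 m. Q_B = (1/0.023)·8.544·0.7691^(2/3)·√0.002703 = 16.21 m³/s.
Q_A = 4.542 m³/s vs Q_B = 16.21 m³/s, so channel B carries more.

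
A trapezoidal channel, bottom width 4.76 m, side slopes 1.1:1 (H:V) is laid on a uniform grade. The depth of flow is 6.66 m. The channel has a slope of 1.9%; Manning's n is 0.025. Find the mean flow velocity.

V = 12.2 m/s

With bottom width b = 4.76 m and side slope z = 1.1: A = (b + zy)y = (4.76 + 1.1×6.66)×6.66 = 80.49 m²; P = b + 2y√(1+z²) = 4.76 + 2×6.66×1.487 = 24.56 m.
Hydraulic radius R = A/P = 80.49/24.56 = 3.277 m.
From Manning's equation, V = (1/n) R^(2/3) S^(1/2) = (1/0.025) × 3.277^(2/3) × 0.019^(1/2) = 12.2 m/s.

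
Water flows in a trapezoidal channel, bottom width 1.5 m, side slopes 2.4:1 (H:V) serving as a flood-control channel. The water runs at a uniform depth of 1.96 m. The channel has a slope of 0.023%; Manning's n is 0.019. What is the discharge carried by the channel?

Q = 9.96 m³/s

With bottom width b = 1.5 m and side slope z = 2.4: A = (b + zy)y = (1.5 + 2.4×1.96)×1.96 = 12.16 m²; P = b + 2y√(1+z²) = 1.5 + 2×1.96×2.6 = 11.69 m.
Hydraulic radius R = A/P = 12.16/11.69 = 1.04 m.
Manning's equation: Q = (1/n) A R^(2/3) S^(1/2) = (1/0.019) × 12.16 × 1.04^(2/3) × 0.00023^(1/2) = 9.96 m³/s.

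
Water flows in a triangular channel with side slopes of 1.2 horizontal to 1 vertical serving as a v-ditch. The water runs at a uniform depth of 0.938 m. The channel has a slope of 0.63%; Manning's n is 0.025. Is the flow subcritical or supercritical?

subcritical

For a triangular section with side slope z = 1.2: A = zy² = 1.2×0.938² = 1.056 m²; P = 2y√(1+z²) = 2×0.938×1.562 = 2.93 m.
Hydraulic radius R = A/P = 1.056/2.93 = 0.3603 m.
V = (1/n) R^(2/3) √S = (1/0.025) × 0.3603^(2/3) × √0.0063 = 1.608 m/s. Hydraulic depth D_h = A/T = 1.056/2.251 = 0.469 m.
Froude number Fr = V/√(g·D_h) = 1.608/√(9.81×0.469) = 0.749, which is less than 1, so the flow is subcritical.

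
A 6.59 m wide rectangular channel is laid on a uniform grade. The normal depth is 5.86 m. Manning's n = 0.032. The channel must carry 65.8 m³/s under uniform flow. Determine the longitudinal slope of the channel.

Flow area A = b·y = 6.59 × 5.86 = 38.62 m². Wetted perimeter P = b + 2y = 6.59 + 2×5.86 = 18.31 m.
Hydraulic radius R = A/P = 38.62/18.31 = 2.109 m.
From Manning's equation, S = [nQ / (1 A R^(2/3))]² = [0.032 × 65.8 / (1 × 38.62 × 2.109^(2/3))]² = 0.0011.

S = 0.0011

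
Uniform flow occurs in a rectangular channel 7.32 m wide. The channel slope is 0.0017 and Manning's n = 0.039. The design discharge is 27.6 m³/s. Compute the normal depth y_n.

y_n = 2.67 m

Manning's equation rearranged: A R^(2/3) = nQ / (1·√S) = 0.039 × 27.6 / (√0.0017) = 26.11.
Try y = 3.13 m: A R^(2/3) = 32.47 — too large.
Try y = 2.67 m: A R^(2/3) = 26.11 — matches.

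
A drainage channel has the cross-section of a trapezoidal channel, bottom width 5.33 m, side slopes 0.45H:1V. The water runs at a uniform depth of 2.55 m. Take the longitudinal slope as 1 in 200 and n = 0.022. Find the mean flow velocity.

With bottom width b = 5.33 m and side slope z = 0.45: A = (b + zy)y = (5.33 + 0.45×2.55)×2.55 = 16.52 m²; P = b + 2y√(1+z²) = 5.33 + 2×2.55×1.097 = 10.92 m.
Hydraulic radius R = A/P = 16.52/10.92 = 1.512 m.
From Manning's equation, V = (1/n) R^(2/3) S^(1/2) = (1/0.022) × 1.512^(2/3) × 0.005^(1/2) = 4.23 m/s.

V = 4.23 m/s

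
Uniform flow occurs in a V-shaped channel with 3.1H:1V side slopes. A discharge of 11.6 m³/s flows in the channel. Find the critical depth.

At critical depth, Q² T / (g A³) = 1, i.e. A³/T = Q²/g = 11.6²/9.81 = 13.72.
At y = 1.08 m: A³/T = 7.06 — too small.
At y = 1.48 m: A³/T = 34.12 — too large.
At y = 1.23 m: A³/T = 13.53 — matches.

y_c = 1.23 m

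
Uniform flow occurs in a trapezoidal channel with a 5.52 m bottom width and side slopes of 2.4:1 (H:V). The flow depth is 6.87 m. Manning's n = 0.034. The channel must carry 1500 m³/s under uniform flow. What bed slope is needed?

With bottom width b = 5.52 m and side slope z = 2.4: A = (b + zy)y = (5.52 + 2.4×6.87)×6.87 = 151.2 m²; P = b + 2y√(1+z²) = 5.52 + 2×6.87×2.6 = 41.24 m.
Hydraulic radius R = A/P = 151.2/41.24 = 3.666 m.
From Manning's equation, S = [nQ / (1 A R^(2/3))]² = [0.034 × 1500 / (1 × 151.2 × 3.666^(2/3))]² = 0.0201.

S = 0.0201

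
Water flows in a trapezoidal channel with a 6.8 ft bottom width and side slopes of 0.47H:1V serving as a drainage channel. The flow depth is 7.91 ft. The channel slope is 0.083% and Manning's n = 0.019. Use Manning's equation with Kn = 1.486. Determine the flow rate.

With bottom width b = 6.8 ft and side slope z = 0.47: A = (b + zy)y = (6.8 + 0.47×7.91)×7.91 = 83.2 ft²; P = b + 2y√(1+z²) = 6.8 + 2×7.91×1.105 = 24.28 ft.
Hydraulic radius R = A/P = 83.2/24.28 = 3.426 ft.
Manning's equation: Q = (1.486/n) A R^(2/3) S^(1/2) = (1.486/0.019) × 83.2 × 3.426^(2/3) × 0.00083^(1/2) = 426 ft³/s.

Q = 426 ft³/s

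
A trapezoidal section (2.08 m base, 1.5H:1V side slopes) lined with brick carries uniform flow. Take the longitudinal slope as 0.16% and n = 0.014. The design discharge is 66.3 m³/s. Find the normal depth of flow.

y_n = 2.84 m

Manning's equation rearranged: A R^(2/3) = nQ / (1·√S) = 0.014 × 66.3 / (√0.0016) = 23.21.
Trying y = 3.51 m: A R^(2/3) = 37.43 — too large.
Trying y = 2.38 m: A R^(2/3) = 15.7 — too small.
Trying y = 2.84 m: A R^(2/3) = 23.19 — ≈ 23.21.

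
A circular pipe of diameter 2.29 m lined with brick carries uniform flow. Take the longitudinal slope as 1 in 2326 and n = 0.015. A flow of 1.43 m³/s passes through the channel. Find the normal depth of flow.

y_n = 0.956 m

Manning's equation rearranged: A R^(2/3) = nQ / (1·√S) = 0.015 × 1.43 / (√0.0004299) = 1.035.
At y = 1.11 m: A R^(2/3) = 1.347 — too large.
At y = 0.72 m: A R^(2/3) = 0.6088 — too small.
At y = 0.956 m: A R^(2/3) = 1.034 — close enough.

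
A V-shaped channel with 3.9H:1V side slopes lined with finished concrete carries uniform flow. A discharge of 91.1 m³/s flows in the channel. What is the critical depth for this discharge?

y_c = 2.57 m

At critical depth, Q² T / (g A³) = 1, i.e. A³/T = Q²/g = 91.1²/9.81 = 846.
At y = 2.98 m: A³/T = 1787 — too large.
At y = 1.94 m: A³/T = 209 — too small.
At y = 2.57 m: A³/T = 852.6 — close enough.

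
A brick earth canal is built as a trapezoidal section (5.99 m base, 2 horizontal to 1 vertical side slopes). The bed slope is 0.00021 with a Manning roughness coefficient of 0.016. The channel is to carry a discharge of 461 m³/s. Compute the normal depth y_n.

y_n = 8.37 m

Manning's equation rearranged: A R^(2/3) = nQ / (1·√S) = 0.016 × 461 / (√0.00021) = 509.
Try y = 9.52 m: A R^(2/3) = 688 — too large.
Try y = 6.38 m: A R^(2/3) = 273.9 — too small.
Try y = 8.37 m: A R^(2/3) = 509.4 — ≈ 509.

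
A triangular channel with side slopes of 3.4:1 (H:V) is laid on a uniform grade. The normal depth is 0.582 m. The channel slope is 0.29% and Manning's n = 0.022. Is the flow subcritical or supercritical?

For a triangular section with side slope z = 3.4: A = zy² = 3.4×0.582² = 1.152 m²; P = 2y√(1+z²) = 2×0.582×3.544 = 4.125 m.
Hydraulic radius R = A/P = 1.152/4.125 = 0.2792 m.
V = (1/n) R^(2/3) √S = (1/0.022) × 0.2792^(2/3) × √0.0029 = 1.046 m/s. Hydraulic depth D_h = A/T = 1.152/3.958 = 0.291 m.
Froude number Fr = V/√(g·D_h) = 1.046/√(9.81×0.291) = 0.619, which is less than 1, so the flow is subcritical.

subcritical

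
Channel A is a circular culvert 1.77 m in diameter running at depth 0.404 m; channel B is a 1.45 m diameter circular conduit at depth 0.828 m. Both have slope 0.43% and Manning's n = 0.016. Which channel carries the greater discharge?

channel B

Channel A: For a circular section of diameter D = 1.77 m at depth y = 0.404 m, the central angle is θ = 2 arccos(1 − 2y/D) = 1.992 rad. Then A = (D²/8)(θ − sin θ) = 0.4229 m² and P = Dθ/2 = 1.763 m. Hydraulic radius R = A/P = 0.4229/1.763 = 0.2399 m. Q_A = (1/0.016)·0.4229·0.2399^(2/3)·√0.0043 = 0.6691 m³/s.
Channel B: For a circular section of diameter D = 1.45 m at depth y = 0.828 m, the central angle is θ = 2 arccos(1 − 2y/D) = 3.427 rad. Then A = (D²/8)(θ − sin θ) = 0.9745 m² and P = Dθ/2 = 2.484 m. Hydraulic radius R = A/P = 0.9745/2.484 = 0.3923 m. Q_B = (1/0.016)·0.9745·0.3923^(2/3)·√0.0043 = 2.14 m³/s.
Q_A = 0.6691 m³/s vs Q_B = 2.14 m³/s, so channel B carries more.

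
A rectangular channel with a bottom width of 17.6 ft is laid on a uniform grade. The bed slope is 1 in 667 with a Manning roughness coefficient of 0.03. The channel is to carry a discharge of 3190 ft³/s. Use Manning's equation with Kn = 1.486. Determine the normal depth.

y_n = 26.8 ft

Manning's equation rearranged: A R^(2/3) = nQ / (1.486·√S) = 0.03 × 3190 / (1.486 × √0.001499) = 1663.
Try y = 30.1 ft: A R^(2/3) = 1903 — high.
Try y = 18.9 ft: A R^(2/3) = 1099 — low.
Try y = 26.8 ft: A R^(2/3) = 1664 — matches.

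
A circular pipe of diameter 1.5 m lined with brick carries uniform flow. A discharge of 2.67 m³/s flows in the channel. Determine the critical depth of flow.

y_c = 0.845 m

At critical depth, Q² T / (g A³) = 1, i.e. A³/T = Q²/g = 2.67²/9.81 = 0.7267.
At y = 0.99 m: A³/T = 1.333 — high.
At y = 0.579 m: A³/T = 0.1706 — low.
At y = 0.845 m: A³/T = 0.7252 — matches.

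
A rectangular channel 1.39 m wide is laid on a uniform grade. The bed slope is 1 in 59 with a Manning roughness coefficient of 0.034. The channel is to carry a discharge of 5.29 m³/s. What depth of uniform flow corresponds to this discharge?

y_n = 1.61 m

Manning's equation rearranged: A R^(2/3) = nQ / (1·√S) = 0.034 × 5.29 / (√0.01695) = 1.382.
Try y = 2.04 m: A R^(2/3) = 1.83 — over.
Try y = 1.38 m: A R^(2/3) = 1.147 — short.
Try y = 1.61 m: A R^(2/3) = 1.382 — close enough.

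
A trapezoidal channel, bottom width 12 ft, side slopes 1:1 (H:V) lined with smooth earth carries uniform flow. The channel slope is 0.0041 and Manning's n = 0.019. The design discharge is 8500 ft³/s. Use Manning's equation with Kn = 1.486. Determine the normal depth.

y_n = 15.7 ft

Manning's equation rearranged: A R^(2/3) = nQ / (1.486·√S) = 0.019 × 8500 / (1.486 × √0.0041) = 1697.
Try y = 10.9 ft: A R^(2/3) = 808.4 — too small.
Try y = 18.5 ft: A R^(2/3) = 2400 — too large.
Try y = 15.7 ft: A R^(2/3) = 1697 — close enough.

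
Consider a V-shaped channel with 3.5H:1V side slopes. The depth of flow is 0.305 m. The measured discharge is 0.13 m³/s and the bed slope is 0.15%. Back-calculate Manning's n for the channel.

n = 0.027

For a triangular section with side slope z = 3.5: A = zy² = 3.5×0.305² = 0.3256 m²; P = 2y√(1+z²) = 2×0.305×3.64 = 2.22 m.
Hydraulic radius R = A/P = 0.3256/2.22 = 0.1466 m.
Rearranging Manning's equation: n = (1/Q) A R^(2/3) S^(1/2) = (1/0.13) × 0.3256 × 0.1466^(2/3) × √0.0015 = 0.027.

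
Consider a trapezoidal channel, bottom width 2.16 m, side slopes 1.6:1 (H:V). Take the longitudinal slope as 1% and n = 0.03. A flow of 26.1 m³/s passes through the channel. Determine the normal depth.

y_n = 1.67 m

Manning's equation rearranged: A R^(2/3) = nQ / (1·√S) = 0.03 × 26.1 / (√0.01) = 7.83.
At y = 1.38 m: A R^(2/3) = 5.273 — low.
At y = 1.67 m: A R^(2/3) = 7.818 — close enough.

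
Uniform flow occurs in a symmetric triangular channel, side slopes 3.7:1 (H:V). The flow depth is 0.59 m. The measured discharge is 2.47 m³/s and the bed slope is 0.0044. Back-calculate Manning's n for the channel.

n = 0.015

For a triangular section with side slope z = 3.7: A = zy² = 3.7×0.59² = 1.288 m²; P = 2y√(1+z²) = 2×0.59×3.833 = 4.523 m.
Hydraulic radius R = A/P = 1.288/4.523 = 0.2848 m.
Rearranging Manning's equation: n = (1/Q) A R^(2/3) S^(1/2) = (1/2.47) × 1.288 × 0.2848^(2/3) × √0.0044 = 0.015.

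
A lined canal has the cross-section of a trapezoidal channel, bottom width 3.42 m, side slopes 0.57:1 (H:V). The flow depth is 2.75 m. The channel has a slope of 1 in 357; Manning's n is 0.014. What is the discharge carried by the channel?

With bottom width b = 3.42 m and side slope z = 0.57: A = (b + zy)y = (3.42 + 0.57×2.75)×2.75 = 13.72 m²; P = b + 2y√(1+z²) = 3.42 + 2×2.75×1.151 = 9.751 m.
Hydraulic radius R = A/P = 13.72/9.751 = 1.407 m.
Manning's equation: Q = (1/n) A R^(2/3) S^(1/2) = (1/0.014) × 13.72 × 1.407^(2/3) × 0.002801^(1/2) = 65.1 m³/s.

Q = 65.1 m³/s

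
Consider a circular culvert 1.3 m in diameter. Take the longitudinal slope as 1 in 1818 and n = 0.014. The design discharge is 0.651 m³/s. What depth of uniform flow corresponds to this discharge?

y_n = 0.74 m

Manning's equation rearranged: A R^(2/3) = nQ / (1·√S) = 0.014 × 0.651 / (√0.0005501) = 0.3886.
Try y = 0.922 m: A R^(2/3) = 0.5343 — high.
Try y = 0.74 m: A R^(2/3) = 0.3883 — ≈ 0.3886.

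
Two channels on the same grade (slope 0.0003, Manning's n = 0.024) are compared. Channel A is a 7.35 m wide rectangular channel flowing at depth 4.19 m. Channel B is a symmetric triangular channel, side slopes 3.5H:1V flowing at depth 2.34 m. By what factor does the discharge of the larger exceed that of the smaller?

2.32

Channel A: Flow area A = b·y = 7.35 × 4.19 = 30.8 m². Wetted perimeter P = b + 2y = 7.35 + 2×4.19 = 15.73 m. Hydraulic radius R = A/P = 30.8/15.73 = 1.958 m. Q_A = (1/0.024)·30.8·1.958^(2/3)·√0.0003 = 34.78 m³/s.
Channel B: For a triangular section with side slope z = 3.5: A = zy² = 3.5×2.34² = 19.16 m²; P = 2y√(1+z²) = 2×2.34×3.64 = 17.04 m. Hydraulic radius R = A/P = 19.16/17.04 = 1.125 m. Q_B = (1/0.024)·19.16·1.125^(2/3)·√0.0003 = 14.96 m³/s.
The larger discharge is 34.78 m³/s and the smaller is 14.96 m³/s; the ratio is 2.32.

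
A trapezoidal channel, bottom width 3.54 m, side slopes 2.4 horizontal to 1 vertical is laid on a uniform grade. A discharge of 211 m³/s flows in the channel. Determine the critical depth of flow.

At critical depth, Q² T / (g A³) = 1, i.e. A³/T = Q²/g = 211²/9.81 = 4538.
Try y = 2.6 m: A³/T = 1026 — short.
Try y = 4.65 m: A³/T = 12350 — over.
Try y = 3.7 m: A³/T = 4556 — close enough.

y_c = 3.7 m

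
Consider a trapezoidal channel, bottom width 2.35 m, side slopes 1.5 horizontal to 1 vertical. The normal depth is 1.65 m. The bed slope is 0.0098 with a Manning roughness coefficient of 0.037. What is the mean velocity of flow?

With bottom width b = 2.35 m and side slope z = 1.5: A = (b + zy)y = (2.35 + 1.5×1.65)×1.65 = 7.961 m²; P = b + 2y√(1+z²) = 2.35 + 2×1.65×1.803 = 8.299 m.
Hydraulic radius R = A/P = 7.961/8.299 = 0.9593 m.
From Manning's equation, V = (1/n) R^(2/3) S^(1/2) = (1/0.037) × 0.9593^(2/3) × 0.0098^(1/2) = 2.6 m/s.

V = 2.6 m/s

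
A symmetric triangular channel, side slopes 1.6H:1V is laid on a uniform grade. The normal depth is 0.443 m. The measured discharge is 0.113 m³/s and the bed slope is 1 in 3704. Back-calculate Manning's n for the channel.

For a triangular section with side slope z = 1.6: A = zy² = 1.6×0.443² = 0.314 m²; P = 2y√(1+z²) = 2×0.443×1.887 = 1.672 m.
Hydraulic radius R = A/P = 0.314/1.672 = 0.1878 m.
Rearranging Manning's equation: n = (1/Q) A R^(2/3) S^(1/2) = (1/0.113) × 0.314 × 0.1878^(2/3) × √0.00027 = 0.015.

n = 0.015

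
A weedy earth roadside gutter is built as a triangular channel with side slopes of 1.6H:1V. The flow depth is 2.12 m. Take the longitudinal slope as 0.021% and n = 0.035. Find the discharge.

Q = 2.77 m³/s

For a triangular section with side slope z = 1.6: A = zy² = 1.6×2.12² = 7.191 m²; P = 2y√(1+z²) = 2×2.12×1.887 = 8 m.
Hydraulic radius R = A/P = 7.191/8 = 0.8989 m.
Manning's equation: Q = (1/n) A R^(2/3) S^(1/2) = (1/0.035) × 7.191 × 0.8989^(2/3) × 0.00021^(1/2) = 2.77 m³/s.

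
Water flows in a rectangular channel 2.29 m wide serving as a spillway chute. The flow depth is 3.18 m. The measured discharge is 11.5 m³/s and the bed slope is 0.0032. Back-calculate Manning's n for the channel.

n = 0.0319

Flow area A = b·y = 2.29 × 3.18 = 7.282 m². Wetted perimeter P = b + 2y = 2.29 + 2×3.18 = 8.65 m.
Hydraulic radius R = A/P = 7.282/8.65 = 0.8419 m.
Rearranging Manning's equation: n = (1/Q) A R^(2/3) S^(1/2) = (1/11.5) × 7.282 × 0.8419^(2/3) × √0.0032 = 0.0319.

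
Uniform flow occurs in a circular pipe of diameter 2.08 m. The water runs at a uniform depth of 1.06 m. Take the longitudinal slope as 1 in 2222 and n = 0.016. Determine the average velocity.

V = 0.864 m/s

For a circular section of diameter D = 2.08 m at depth y = 1.06 m, the central angle is θ = 2 arccos(1 − 2y/D) = 3.18 rad. Then A = (D²/8)(θ − sin θ) = 1.741 m² and P = Dθ/2 = 3.307 m.
Hydraulic radius R = A/P = 1.741/3.307 = 0.5263 m.
From Manning's equation, V = (1/n) R^(2/3) S^(1/2) = (1/0.016) × 0.5263^(2/3) × 0.00045^(1/2) = 0.864 m/s.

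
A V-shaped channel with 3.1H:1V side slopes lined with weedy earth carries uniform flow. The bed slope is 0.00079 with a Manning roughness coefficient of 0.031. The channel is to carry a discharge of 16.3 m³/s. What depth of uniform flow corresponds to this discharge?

y_n = 2.33 m

Manning's equation rearranged: A R^(2/3) = nQ / (1·√S) = 0.031 × 16.3 / (√0.00079) = 17.98.
At y = 2.84 m: A R^(2/3) = 30.56 — high.
At y = 1.88 m: A R^(2/3) = 10.17 — low.
At y = 2.33 m: A R^(2/3) = 18.03 — ≈ 17.98.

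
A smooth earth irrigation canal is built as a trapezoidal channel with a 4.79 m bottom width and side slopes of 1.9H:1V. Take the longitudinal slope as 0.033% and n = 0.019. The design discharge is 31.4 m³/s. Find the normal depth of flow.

Manning's equation rearranged: A R^(2/3) = nQ / (1·√S) = 0.019 × 31.4 / (√0.00033) = 32.84.
Trying y = 2.82 m: A R^(2/3) = 40.66 — over.
Trying y = 1.87 m: A R^(2/3) = 17.78 — short.
Trying y = 2.54 m: A R^(2/3) = 32.8 — ≈ 32.84.

y_n = 2.54 m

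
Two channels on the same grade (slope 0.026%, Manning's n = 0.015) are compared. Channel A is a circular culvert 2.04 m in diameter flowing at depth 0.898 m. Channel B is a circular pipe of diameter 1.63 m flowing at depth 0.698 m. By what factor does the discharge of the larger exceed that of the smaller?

Channel A: For a circular section of diameter D = 2.04 m at depth y = 0.898 m, the central angle is θ = 2 arccos(1 − 2y/D) = 2.902 rad. Then A = (D²/8)(θ − sin θ) = 1.386 m² and P = Dθ/2 = 2.96 m. Hydraulic radius R = A/P = 1.386/2.96 = 0.4683 m. Q_A = (1/0.015)·1.386·0.4683^(2/3)·√0.00026 = 0.8984 m³/s.
Channel B: For a circular section of diameter D = 1.63 m at depth y = 0.698 m, the central angle is θ = 2 arccos(1 − 2y/D) = 2.853 rad. Then A = (D²/8)(θ − sin θ) = 0.8533 m² and P = Dθ/2 = 2.326 m. Hydraulic radius R = A/P = 0.8533/2.326 = 0.3669 m. Q_B = (1/0.015)·0.8533·0.3669^(2/3)·√0.00026 = 0.4701 m³/s.
The larger discharge is 0.8984 m³/s and the smaller is 0.4701 m³/s; the ratio is 1.91.

1.91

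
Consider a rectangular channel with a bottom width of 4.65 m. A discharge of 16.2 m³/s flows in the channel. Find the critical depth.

For a rectangular channel, critical depth y_c = (q²/g)^(1/3) where q = Q/b = 16.2/4.65 = 3.484 m²/s.
So y_c = (3.484²/9.81)^(1/3) = 1.07 m.

y_c = 1.07 m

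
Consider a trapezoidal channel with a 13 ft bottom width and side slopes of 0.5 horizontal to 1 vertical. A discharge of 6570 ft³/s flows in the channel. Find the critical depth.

At critical depth, Q² T / (g A³) = 1, i.e. A³/T = Q²/g = 6570²/32.2 = 1341000.
At y = 12.1 ft: A³/T = 487900 — too small.
At y = 19.2 ft: A³/T = 2537000 — too large.
At y = 16.1 ft: A³/T = 1338000 — ≈ 1341000.

y_c = 16.1 ft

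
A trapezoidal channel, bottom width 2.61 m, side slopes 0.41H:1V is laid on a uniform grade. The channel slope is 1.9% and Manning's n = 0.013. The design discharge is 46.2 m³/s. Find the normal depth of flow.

y_n = 1.52 m

Manning's equation rearranged: A R^(2/3) = nQ / (1·√S) = 0.013 × 46.2 / (√0.019) = 4.357.
At y = 1.85 m: A R^(2/3) = 5.992 — too large.
At y = 1.22 m: A R^(2/3) = 3.057 — too small.
At y = 1.52 m: A R^(2/3) = 4.353 — matches.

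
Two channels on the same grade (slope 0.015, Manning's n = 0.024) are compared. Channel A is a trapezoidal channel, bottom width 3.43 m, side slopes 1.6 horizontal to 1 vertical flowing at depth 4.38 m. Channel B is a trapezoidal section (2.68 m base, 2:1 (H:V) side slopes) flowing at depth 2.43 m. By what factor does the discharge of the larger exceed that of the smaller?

Channel A: With bottom width b = 3.43 m and side slope z = 1.6: A = (b + zy)y = (3.43 + 1.6×4.38)×4.38 = 45.72 m²; P = b + 2y√(1+z²) = 3.43 + 2×4.38×1.887 = 19.96 m. Hydraulic radius R = A/P = 45.72/19.96 = 2.291 m. Q_A = (1/0.024)·45.72·2.291^(2/3)·√0.015 = 405.4 m³/s.
Channel B: With bottom width b = 2.68 m and side slope z = 2: A = (b + zy)y = (2.68 + 2×2.43)×2.43 = 18.32 m²; P = b + 2y√(1+z²) = 2.68 + 2×2.43×2.236 = 13.55 m. Hydraulic radius R = A/P = 18.32/13.55 = 1.352 m. Q_B = (1/0.024)·18.32·1.352^(2/3)·√0.015 = 114.3 m³/s.
The larger discharge is 405.4 m³/s and the smaller is 114.3 m³/s; the ratio is 3.55.

3.55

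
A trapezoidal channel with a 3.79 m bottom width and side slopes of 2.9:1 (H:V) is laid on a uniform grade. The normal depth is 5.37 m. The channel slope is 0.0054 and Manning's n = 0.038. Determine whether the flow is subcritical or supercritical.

With bottom width b = 3.79 m and side slope z = 2.9: A = (b + zy)y = (3.79 + 2.9×5.37)×5.37 = 104 m²; P = b + 2y√(1+z²) = 3.79 + 2×5.37×3.068 = 36.74 m.
Hydraulic radius R = A/P = 104/36.74 = 2.83 m.
V = (1/n) R^(2/3) √S = (1/0.038) × 2.83^(2/3) × √0.0054 = 3.869 m/s. Hydraulic depth D_h = A/T = 104/34.94 = 2.976 m.
Froude number Fr = V/√(g·D_h) = 3.869/√(9.81×2.976) = 0.716, which is less than 1, so the flow is subcritical.

subcritical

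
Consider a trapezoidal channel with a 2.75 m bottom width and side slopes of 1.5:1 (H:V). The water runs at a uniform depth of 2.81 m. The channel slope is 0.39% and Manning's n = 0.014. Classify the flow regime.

supercritical

With bottom width b = 2.75 m and side slope z = 1.5: A = (b + zy)y = (2.75 + 1.5×2.81)×2.81 = 19.57 m²; P = b + 2y√(1+z²) = 2.75 + 2×2.81×1.803 = 12.88 m.
Hydraulic radius R = A/P = 19.57/12.88 = 1.519 m.
V = (1/n) R^(2/3) √S = (1/0.014) × 1.519^(2/3) × √0.0039 = 5.895 m/s. Hydraulic depth D_h = A/T = 19.57/11.18 = 1.751 m.
Froude number Fr = V/√(g·D_h) = 5.895/√(9.81×1.751) = 1.42, which is greater than 1, so the flow is supercritical.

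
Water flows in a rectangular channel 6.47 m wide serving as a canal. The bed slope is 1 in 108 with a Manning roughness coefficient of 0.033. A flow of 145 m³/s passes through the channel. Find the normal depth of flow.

Manning's equation rearranged: A R^(2/3) = nQ / (1·√S) = 0.033 × 145 / (√0.009259) = 49.73.
At y = 5.42 m: A R^(2/3) = 56.14 — too large.
At y = 3.49 m: A R^(2/3) = 31.9 — too small.
At y = 4.92 m: A R^(2/3) = 49.71 — close enough.

y_n = 4.92 m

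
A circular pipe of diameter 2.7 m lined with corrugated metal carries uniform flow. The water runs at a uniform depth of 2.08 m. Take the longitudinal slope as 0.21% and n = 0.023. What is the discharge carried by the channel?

For a circular section of diameter D = 2.7 m at depth y = 2.08 m, the central angle is θ = 2 arccos(1 − 2y/D) = 4.284 rad. Then A = (D²/8)(θ − sin θ) = 4.733 m² and P = Dθ/2 = 5.784 m.
Hydraulic radius R = A/P = 4.733/5.784 = 0.8183 m.
Manning's equation: Q = (1/n) A R^(2/3) S^(1/2) = (1/0.023) × 4.733 × 0.8183^(2/3) × 0.0021^(1/2) = 8.25 m³/s.

Q = 8.25 m³/s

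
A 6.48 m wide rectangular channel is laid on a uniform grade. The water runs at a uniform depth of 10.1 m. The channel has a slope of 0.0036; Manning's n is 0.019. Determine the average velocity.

Flow area A = b·y = 6.48 × 10.1 = 65.45 m². Wetted perimeter P = b + 2y = 6.48 + 2×10.1 = 26.68 m.
Hydraulic radius R = A/P = 65.45/26.68 = 2.453 m.
From Manning's equation, V = (1/n) R^(2/3) S^(1/2) = (1/0.019) × 2.453^(2/3) × 0.0036^(1/2) = 5.74 m/s.

V = 5.74 m/s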